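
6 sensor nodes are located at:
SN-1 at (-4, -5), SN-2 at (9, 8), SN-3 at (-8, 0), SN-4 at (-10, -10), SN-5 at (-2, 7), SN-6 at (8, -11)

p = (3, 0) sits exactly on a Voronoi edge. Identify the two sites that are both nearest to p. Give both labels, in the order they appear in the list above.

SN-1 and SN-5

Squared distances from p to each site:
d²(p, SN-1) = (3−(-4))² + (0−(-5))² = 49 + 25 = 74
d²(p, SN-2) = (3−9)² + (0−8)² = 36 + 64 = 100
d²(p, SN-3) = (3−(-8))² + (0−0)² = 121 + 0 = 121
d²(p, SN-4) = (3−(-10))² + (0−(-10))² = 169 + 100 = 269
d²(p, SN-5) = (3−(-2))² + (0−7)² = 25 + 49 = 74
d²(p, SN-6) = (3−8)² + (0−(-11))² = 25 + 121 = 146
p is equidistant from SN-1 and SN-5 (both at squared distance 74), and every other site is strictly farther — so p lies on the SN-1–SN-5 Voronoi edge.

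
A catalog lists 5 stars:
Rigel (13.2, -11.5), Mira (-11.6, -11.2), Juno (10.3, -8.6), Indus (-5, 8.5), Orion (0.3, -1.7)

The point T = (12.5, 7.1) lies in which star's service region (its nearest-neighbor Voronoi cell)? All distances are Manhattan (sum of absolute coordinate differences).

Juno

d(T, Rigel) = |12.5−13.2| + |7.1−(-11.5)| = 0.7 + 18.6 = 19.3
d(T, Mira) = |12.5−(-11.6)| + |7.1−(-11.2)| = 24.1 + 18.3 = 42.4
d(T, Juno) = |12.5−10.3| + |7.1−(-8.6)| = 2.2 + 15.7 = 17.9
d(T, Indus) = |12.5−(-5)| + |7.1−8.5| = 17.5 + 1.4 = 18.9
d(T, Orion) = |12.5−0.3| + |7.1−(-1.7)| = 12.2 + 8.8 = 21
The smallest is to Juno, so T lies in the Voronoi region of Juno.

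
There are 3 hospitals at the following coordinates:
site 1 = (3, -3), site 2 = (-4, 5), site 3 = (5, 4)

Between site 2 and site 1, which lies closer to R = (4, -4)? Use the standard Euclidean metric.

Compare squared distances:
d²(R, site 2) = (4−(-4))² + (-4−5)² = 64 + 81 = 145
d²(R, site 1) = (4−3)² + (-4−(-3))² = 1 + 1 = 2
145 > 2, so site 1 is closer.

site 1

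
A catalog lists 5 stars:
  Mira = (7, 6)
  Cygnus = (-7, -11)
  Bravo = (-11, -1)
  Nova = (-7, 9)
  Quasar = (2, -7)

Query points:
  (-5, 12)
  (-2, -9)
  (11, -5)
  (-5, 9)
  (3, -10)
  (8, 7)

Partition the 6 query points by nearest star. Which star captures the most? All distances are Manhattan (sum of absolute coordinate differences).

Quasar

(-5, 12) — d to each: Mira:18, Cygnus:25, Bravo:19, Nova:5, Quasar:26 → nearest is Nova
(-2, -9) — d to each: Mira:24, Cygnus:7, Bravo:17, Nova:23, Quasar:6 → nearest is Quasar
(11, -5) — d to each: Mira:15, Cygnus:24, Bravo:26, Nova:32, Quasar:11 → nearest is Quasar
(-5, 9) — d to each: Mira:15, Cygnus:22, Bravo:16, Nova:2, Quasar:23 → nearest is Nova
(3, -10) — d to each: Mira:20, Cygnus:11, Bravo:23, Nova:29, Quasar:4 → nearest is Quasar
(8, 7) — d to each: Mira:2, Cygnus:33, Bravo:27, Nova:17, Quasar:20 → nearest is Mira
Tally — Mira:1, Nova:2, Quasar:3. Quasar captures the most (3).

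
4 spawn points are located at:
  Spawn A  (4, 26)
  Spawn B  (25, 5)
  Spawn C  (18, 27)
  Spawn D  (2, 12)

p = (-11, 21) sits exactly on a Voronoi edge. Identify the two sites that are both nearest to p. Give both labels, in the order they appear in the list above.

Spawn A and Spawn D

Squared distances from p to each site:
d²(p, Spawn A) = (-11−4)² + (21−26)² = 225 + 25 = 250
d²(p, Spawn B) = (-11−25)² + (21−5)² = 1296 + 256 = 1552
d²(p, Spawn C) = (-11−18)² + (21−27)² = 841 + 36 = 877
d²(p, Spawn D) = (-11−2)² + (21−12)² = 169 + 81 = 250
p is equidistant from Spawn A and Spawn D (both at squared distance 250), and every other site is strictly farther — so p lies on the Spawn A–Spawn D Voronoi edge.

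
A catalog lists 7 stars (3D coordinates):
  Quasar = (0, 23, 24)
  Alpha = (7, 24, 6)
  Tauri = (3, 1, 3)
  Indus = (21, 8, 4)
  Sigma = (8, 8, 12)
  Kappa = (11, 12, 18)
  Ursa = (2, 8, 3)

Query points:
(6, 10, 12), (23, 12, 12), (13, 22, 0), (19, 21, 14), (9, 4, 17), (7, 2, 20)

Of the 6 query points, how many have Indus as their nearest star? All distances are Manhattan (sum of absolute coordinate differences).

(6, 10, 12) — d to each: Quasar:31, Alpha:21, Tauri:21, Indus:25, Sigma:4, Kappa:13, Ursa:15 → nearest is Sigma
(23, 12, 12) — d to each: Quasar:46, Alpha:34, Tauri:40, Indus:14, Sigma:19, Kappa:18, Ursa:34 → nearest is Indus
(13, 22, 0) — d to each: Quasar:38, Alpha:14, Tauri:34, Indus:26, Sigma:31, Kappa:30, Ursa:28 → nearest is Alpha
(19, 21, 14) — d to each: Quasar:31, Alpha:23, Tauri:47, Indus:25, Sigma:26, Kappa:21, Ursa:41 → nearest is Kappa
(9, 4, 17) — d to each: Quasar:35, Alpha:33, Tauri:23, Indus:29, Sigma:10, Kappa:11, Ursa:25 → nearest is Sigma
(7, 2, 20) — d to each: Quasar:32, Alpha:36, Tauri:22, Indus:36, Sigma:15, Kappa:16, Ursa:28 → nearest is Sigma
1 of the 6 points has Indus as nearest.

1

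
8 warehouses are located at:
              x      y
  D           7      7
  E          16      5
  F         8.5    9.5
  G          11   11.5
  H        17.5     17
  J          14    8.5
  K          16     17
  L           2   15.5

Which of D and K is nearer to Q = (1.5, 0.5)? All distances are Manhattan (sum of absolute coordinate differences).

D

d(Q,D) = |1.5−7| + |0.5−7| = 5.5 + 6.5 = 12
d(Q,K) = |1.5−16| + |0.5−17| = 14.5 + 16.5 = 31
12 < 31, so D is closer.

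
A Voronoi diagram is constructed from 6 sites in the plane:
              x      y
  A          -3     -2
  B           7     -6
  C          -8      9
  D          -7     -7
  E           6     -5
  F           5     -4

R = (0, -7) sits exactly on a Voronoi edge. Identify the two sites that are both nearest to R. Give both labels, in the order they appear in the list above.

A and F

Squared distances from R to each site:
|RA|² = (0−(-3))² + (-7−(-2))² = 9 + 25 = 34
|RB|² = (0−7)² + (-7−(-6))² = 49 + 1 = 50
|RC|² = (0−(-8))² + (-7−9)² = 64 + 256 = 320
|RD|² = (0−(-7))² + (-7−(-7))² = 49 + 0 = 49
|RE|² = (0−6)² + (-7−(-5))² = 36 + 4 = 40
|RF|² = (0−5)² + (-7−(-4))² = 25 + 9 = 34
R is equidistant from A and F (both at squared distance 34), and every other site is strictly farther — so R lies on the A–F Voronoi edge.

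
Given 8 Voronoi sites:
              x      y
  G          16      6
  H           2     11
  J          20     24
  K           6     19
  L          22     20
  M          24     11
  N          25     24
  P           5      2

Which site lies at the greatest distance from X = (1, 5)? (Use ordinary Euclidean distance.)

N

Compare squared distances (the ordering matches that of the actual distances):
|XG|² = (1−16)² + (5−6)² = 225 + 1 = 226
|XH|² = (1−2)² + (5−11)² = 1 + 36 = 37
|XJ|² = (1−20)² + (5−24)² = 361 + 361 = 722
|XK|² = (1−6)² + (5−19)² = 25 + 196 = 221
|XL|² = (1−22)² + (5−20)² = 441 + 225 = 666
|XM|² = (1−24)² + (5−11)² = 529 + 36 = 565
|XN|² = (1−25)² + (5−24)² = 576 + 361 = 937
|XP|² = (1−5)² + (5−2)² = 16 + 9 = 25
The largest is to N.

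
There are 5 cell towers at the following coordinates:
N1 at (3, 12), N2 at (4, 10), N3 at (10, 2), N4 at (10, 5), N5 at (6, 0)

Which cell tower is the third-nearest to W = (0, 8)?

N5

Compare squared distances (the ordering matches that of the actual distances):
|WN1|² = (0−3)² + (8−12)² = 9 + 16 = 25
|WN2|² = (0−4)² + (8−10)² = 16 + 4 = 20
|WN3|² = (0−10)² + (8−2)² = 100 + 36 = 136
|WN4|² = (0−10)² + (8−5)² = 100 + 9 = 109
|WN5|² = (0−6)² + (8−0)² = 36 + 64 = 100
Sorted ascending: N2, N1, N5, N4, … — the third-nearest is N5.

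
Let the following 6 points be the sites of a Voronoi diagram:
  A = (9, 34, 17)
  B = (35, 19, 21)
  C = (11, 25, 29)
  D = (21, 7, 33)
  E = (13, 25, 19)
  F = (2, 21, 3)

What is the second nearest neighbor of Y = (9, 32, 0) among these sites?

Squared Euclidean distances:
|YA|² = (9−9)² + (32−34)² + (0−17)² = 0 + 4 + 289 = 293
|YB|² = (9−35)² + (32−19)² + (0−21)² = 676 + 169 + 441 = 1286
|YC|² = (9−11)² + (32−25)² + (0−29)² = 4 + 49 + 841 = 894
|YD|² = (9−21)² + (32−7)² + (0−33)² = 144 + 625 + 1089 = 1858
|YE|² = (9−13)² + (32−25)² + (0−19)² = 16 + 49 + 361 = 426
|YF|² = (9−2)² + (32−21)² + (0−3)² = 49 + 121 + 9 = 179
Sorted ascending: F, A, E, … — the second-nearest is A.

A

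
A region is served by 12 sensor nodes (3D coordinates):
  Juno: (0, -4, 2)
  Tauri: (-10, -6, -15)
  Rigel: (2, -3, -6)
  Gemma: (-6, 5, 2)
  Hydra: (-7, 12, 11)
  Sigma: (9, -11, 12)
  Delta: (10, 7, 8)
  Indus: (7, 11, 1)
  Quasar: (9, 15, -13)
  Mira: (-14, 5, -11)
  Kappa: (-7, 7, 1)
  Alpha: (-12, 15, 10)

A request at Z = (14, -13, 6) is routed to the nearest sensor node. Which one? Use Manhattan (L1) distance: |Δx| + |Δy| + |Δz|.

Sigma

d(Z, Juno) = |14−0| + |-13−(-4)| + |6−2| = 14 + 9 + 4 = 27
d(Z, Tauri) = |14−(-10)| + |-13−(-6)| + |6−(-15)| = 24 + 7 + 21 = 52
d(Z, Rigel) = |14−2| + |-13−(-3)| + |6−(-6)| = 12 + 10 + 12 = 34
d(Z, Gemma) = |14−(-6)| + |-13−5| + |6−2| = 20 + 18 + 4 = 42
d(Z, Hydra) = |14−(-7)| + |-13−12| + |6−11| = 21 + 25 + 5 = 51
d(Z, Sigma) = |14−9| + |-13−(-11)| + |6−12| = 5 + 2 + 6 = 13
d(Z, Delta) = |14−10| + |-13−7| + |6−8| = 4 + 20 + 2 = 26
d(Z, Indus) = |14−7| + |-13−11| + |6−1| = 7 + 24 + 5 = 36
d(Z, Quasar) = |14−9| + |-13−15| + |6−(-13)| = 5 + 28 + 19 = 52
d(Z, Mira) = |14−(-14)| + |-13−5| + |6−(-11)| = 28 + 18 + 17 = 63
d(Z, Kappa) = |14−(-7)| + |-13−7| + |6−1| = 21 + 20 + 5 = 46
d(Z, Alpha) = |14−(-12)| + |-13−15| + |6−10| = 26 + 28 + 4 = 58
The smallest is to Sigma, so Z lies in the Voronoi region of Sigma.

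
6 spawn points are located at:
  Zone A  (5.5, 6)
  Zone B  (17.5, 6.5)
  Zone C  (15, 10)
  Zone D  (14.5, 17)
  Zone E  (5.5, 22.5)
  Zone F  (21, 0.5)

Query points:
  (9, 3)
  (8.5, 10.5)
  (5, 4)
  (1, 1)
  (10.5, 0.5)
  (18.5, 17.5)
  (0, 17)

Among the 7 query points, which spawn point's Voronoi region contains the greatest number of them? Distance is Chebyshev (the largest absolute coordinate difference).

(9, 3) — d to each: Zone A:3.5, Zone B:8.5, Zone C:7, Zone D:14, Zone E:19.5, Zone F:12 → nearest is Zone A
(8.5, 10.5) — d to each: Zone A:4.5, Zone B:9, Zone C:6.5, Zone D:6.5, Zone E:12, Zone F:12.5 → nearest is Zone A
(5, 4) — d to each: Zone A:2, Zone B:12.5, Zone C:10, Zone D:13, Zone E:18.5, Zone F:16 → nearest is Zone A
(1, 1) — d to each: Zone A:5, Zone B:16.5, Zone C:14, Zone D:16, Zone E:21.5, Zone F:20 → nearest is Zone A
(10.5, 0.5) — d to each: Zone A:5.5, Zone B:7, Zone C:9.5, Zone D:16.5, Zone E:22, Zone F:10.5 → nearest is Zone A
(18.5, 17.5) — d to each: Zone A:13, Zone B:11, Zone C:7.5, Zone D:4, Zone E:13, Zone F:17 → nearest is Zone D
(0, 17) — d to each: Zone A:11, Zone B:17.5, Zone C:15, Zone D:14.5, Zone E:5.5, Zone F:21 → nearest is Zone E
Tally — Zone A:5, Zone D:1, Zone E:1. Zone A captures the most (5).

Zone A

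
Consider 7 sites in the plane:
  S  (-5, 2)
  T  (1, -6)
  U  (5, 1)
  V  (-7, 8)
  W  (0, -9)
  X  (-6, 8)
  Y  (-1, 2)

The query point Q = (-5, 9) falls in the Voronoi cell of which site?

X

Compare squared distances (the ordering matches that of the actual distances):
|QS|² = (-5−(-5))² + (9−2)² = 0 + 49 = 49
|QT|² = (-5−1)² + (9−(-6))² = 36 + 225 = 261
|QU|² = (-5−5)² + (9−1)² = 100 + 64 = 164
|QV|² = (-5−(-7))² + (9−8)² = 4 + 1 = 5
|QW|² = (-5−0)² + (9−(-9))² = 25 + 324 = 349
|QX|² = (-5−(-6))² + (9−8)² = 1 + 1 = 2
|QY|² = (-5−(-1))² + (9−2)² = 16 + 49 = 65
The smallest is to X, so Q lies in the Voronoi region of X.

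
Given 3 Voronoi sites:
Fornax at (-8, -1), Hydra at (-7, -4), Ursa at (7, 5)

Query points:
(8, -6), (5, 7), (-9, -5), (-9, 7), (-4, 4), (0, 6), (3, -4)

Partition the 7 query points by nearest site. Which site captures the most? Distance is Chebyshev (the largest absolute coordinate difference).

Ursa

(8, -6) — d to each: Fornax:16, Hydra:15, Ursa:11 → nearest is Ursa
(5, 7) — d to each: Fornax:13, Hydra:12, Ursa:2 → nearest is Ursa
(-9, -5) — d to each: Fornax:4, Hydra:2, Ursa:16 → nearest is Hydra
(-9, 7) — d to each: Fornax:8, Hydra:11, Ursa:16 → nearest is Fornax
(-4, 4) — d to each: Fornax:5, Hydra:8, Ursa:11 → nearest is Fornax
(0, 6) — d to each: Fornax:8, Hydra:10, Ursa:7 → nearest is Ursa
(3, -4) — d to each: Fornax:11, Hydra:10, Ursa:9 → nearest is Ursa
Tally — Fornax:2, Hydra:1, Ursa:4. Ursa captures the most (4).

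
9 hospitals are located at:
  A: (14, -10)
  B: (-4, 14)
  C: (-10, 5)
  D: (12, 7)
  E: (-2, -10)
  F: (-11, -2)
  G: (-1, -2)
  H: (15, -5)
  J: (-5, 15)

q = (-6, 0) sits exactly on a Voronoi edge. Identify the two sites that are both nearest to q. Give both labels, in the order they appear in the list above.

F and G

Squared distances from q to each site:
|qA|² = (-6−14)² + (0−(-10))² = 400 + 100 = 500
|qB|² = (-6−(-4))² + (0−14)² = 4 + 196 = 200
|qC|² = (-6−(-10))² + (0−5)² = 16 + 25 = 41
|qD|² = (-6−12)² + (0−7)² = 324 + 49 = 373
|qE|² = (-6−(-2))² + (0−(-10))² = 16 + 100 = 116
|qF|² = (-6−(-11))² + (0−(-2))² = 25 + 4 = 29
|qG|² = (-6−(-1))² + (0−(-2))² = 25 + 4 = 29
|qH|² = (-6−15)² + (0−(-5))² = 441 + 25 = 466
|qJ|² = (-6−(-5))² + (0−15)² = 1 + 225 = 226
q is equidistant from F and G (both at squared distance 29), and every other site is strictly farther — so q lies on the F–G Voronoi edge.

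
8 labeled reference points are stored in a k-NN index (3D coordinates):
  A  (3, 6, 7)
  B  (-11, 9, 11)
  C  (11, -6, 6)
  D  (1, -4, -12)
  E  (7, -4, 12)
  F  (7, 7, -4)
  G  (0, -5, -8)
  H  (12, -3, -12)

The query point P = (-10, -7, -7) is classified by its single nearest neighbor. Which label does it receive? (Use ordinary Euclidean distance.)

Compare squared distances (the ordering matches that of the actual distances):
|PA|² = 169 + 169 + 196 = 534
|PB|² = 1 + 256 + 324 = 581
|PC|² = 441 + 1 + 169 = 611
|PD|² = 121 + 9 + 25 = 155
|PE|² = 289 + 9 + 361 = 659
|PF|² = 289 + 196 + 9 = 494
|PG|² = 100 + 4 + 1 = 105
|PH|² = 484 + 16 + 25 = 525
G is nearest.

G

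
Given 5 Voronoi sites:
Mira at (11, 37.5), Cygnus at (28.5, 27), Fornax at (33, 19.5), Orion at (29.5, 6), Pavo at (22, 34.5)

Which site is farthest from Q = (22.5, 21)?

Since √ is increasing, it suffices to compare squared distances:
d²(Q, Mira) = 132.25 + 272.25 = 404.5
d²(Q, Cygnus) = 36 + 36 = 72
d²(Q, Fornax) = 110.25 + 2.25 = 112.5
d²(Q, Orion) = 49 + 225 = 274
d²(Q, Pavo) = 0.25 + 182.25 = 182.5
The largest is to Mira.

Mira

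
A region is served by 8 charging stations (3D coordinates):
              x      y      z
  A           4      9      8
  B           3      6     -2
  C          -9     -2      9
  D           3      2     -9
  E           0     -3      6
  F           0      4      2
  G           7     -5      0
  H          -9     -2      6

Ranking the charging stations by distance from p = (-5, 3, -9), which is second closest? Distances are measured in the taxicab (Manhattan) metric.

F

d(p,A) = 9 + 6 + 17 = 32
d(p,B) = 8 + 3 + 7 = 18
d(p,C) = 4 + 5 + 18 = 27
d(p,D) = 8 + 1 + 0 = 9
d(p,E) = 5 + 6 + 15 = 26
d(p,F) = 5 + 1 + 11 = 17
d(p,G) = 12 + 8 + 9 = 29
d(p,H) = 4 + 5 + 15 = 24
Sorted ascending: D, F, B, … — the second-nearest is F.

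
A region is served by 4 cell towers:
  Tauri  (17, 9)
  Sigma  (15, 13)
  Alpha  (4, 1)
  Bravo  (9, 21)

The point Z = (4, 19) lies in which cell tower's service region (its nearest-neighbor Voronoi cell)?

Compare squared distances (the ordering matches that of the actual distances):
d²(Z, Tauri) = (4−17)² + (19−9)² = 169 + 100 = 269
d²(Z, Sigma) = (4−15)² + (19−13)² = 121 + 36 = 157
d²(Z, Alpha) = (4−4)² + (19−1)² = 0 + 324 = 324
d²(Z, Bravo) = (4−9)² + (19−21)² = 25 + 4 = 29
Bravo is nearest.

Bravo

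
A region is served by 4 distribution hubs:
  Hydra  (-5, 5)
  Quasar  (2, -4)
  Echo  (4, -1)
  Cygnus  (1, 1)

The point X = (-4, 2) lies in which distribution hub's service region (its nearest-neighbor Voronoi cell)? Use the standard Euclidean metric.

Hydra

Compare squared distances (the ordering matches that of the actual distances):
d²(X, Hydra) = (-4−(-5))² + (2−5)² = 1 + 9 = 10
d²(X, Quasar) = (-4−2)² + (2−(-4))² = 36 + 36 = 72
d²(X, Echo) = (-4−4)² + (2−(-1))² = 64 + 9 = 73
d²(X, Cygnus) = (-4−1)² + (2−1)² = 25 + 1 = 26
Minimum is at Hydra.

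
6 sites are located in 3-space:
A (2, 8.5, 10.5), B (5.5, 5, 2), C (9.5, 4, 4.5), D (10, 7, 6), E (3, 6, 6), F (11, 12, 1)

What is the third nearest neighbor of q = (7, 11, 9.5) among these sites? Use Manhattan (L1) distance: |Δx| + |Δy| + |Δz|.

d(q,A) = |7−2| + |11−8.5| + |9.5−10.5| = 5 + 2.5 + 1 = 8.5
d(q,B) = |7−5.5| + |11−5| + |9.5−2| = 1.5 + 6 + 7.5 = 15
d(q,C) = |7−9.5| + |11−4| + |9.5−4.5| = 2.5 + 7 + 5 = 14.5
d(q,D) = |7−10| + |11−7| + |9.5−6| = 3 + 4 + 3.5 = 10.5
d(q,E) = |7−3| + |11−6| + |9.5−6| = 4 + 5 + 3.5 = 12.5
d(q,F) = |7−11| + |11−12| + |9.5−1| = 4 + 1 + 8.5 = 13.5
Sorted ascending: A, D, E, F, … — the third-nearest is E.

E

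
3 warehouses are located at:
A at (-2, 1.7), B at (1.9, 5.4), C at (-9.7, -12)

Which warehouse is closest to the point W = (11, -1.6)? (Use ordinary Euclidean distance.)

Squared Euclidean distances:
|WA|² = 169 + 10.89 = 179.89
|WB|² = 82.81 + 49 = 131.81
|WC|² = 428.49 + 108.16 = 536.65
B is nearest.

B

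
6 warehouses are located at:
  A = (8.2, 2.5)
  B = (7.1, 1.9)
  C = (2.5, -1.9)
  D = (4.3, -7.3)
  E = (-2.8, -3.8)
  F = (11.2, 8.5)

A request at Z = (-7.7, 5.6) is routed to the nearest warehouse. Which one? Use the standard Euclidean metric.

E

Since √ is increasing, it suffices to compare squared distances:
|ZA|² = (-7.7−8.2)² + (5.6−2.5)² = 252.81 + 9.61 = 262.42
|ZB|² = (-7.7−7.1)² + (5.6−1.9)² = 219.04 + 13.69 = 232.73
|ZC|² = (-7.7−2.5)² + (5.6−(-1.9))² = 104.04 + 56.25 = 160.29
|ZD|² = (-7.7−4.3)² + (5.6−(-7.3))² = 144 + 166.41 = 310.41
|ZE|² = (-7.7−(-2.8))² + (5.6−(-3.8))² = 24.01 + 88.36 = 112.37
|ZF|² = (-7.7−11.2)² + (5.6−8.5)² = 357.21 + 8.41 = 365.62
Minimum is at E.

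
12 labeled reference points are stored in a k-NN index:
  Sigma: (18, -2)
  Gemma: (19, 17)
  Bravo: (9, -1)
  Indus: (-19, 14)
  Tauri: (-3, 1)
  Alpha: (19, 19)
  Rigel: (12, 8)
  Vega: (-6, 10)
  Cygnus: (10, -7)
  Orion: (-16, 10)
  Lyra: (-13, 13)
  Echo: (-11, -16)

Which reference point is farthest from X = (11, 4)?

Indus

Squared Euclidean distances:
d²(X, Sigma) = 49 + 36 = 85
d²(X, Gemma) = 64 + 169 = 233
d²(X, Bravo) = 4 + 25 = 29
d²(X, Indus) = 900 + 100 = 1000
d²(X, Tauri) = 196 + 9 = 205
d²(X, Alpha) = 64 + 225 = 289
d²(X, Rigel) = 1 + 16 = 17
d²(X, Vega) = 289 + 36 = 325
d²(X, Cygnus) = 1 + 121 = 122
d²(X, Orion) = 729 + 36 = 765
d²(X, Lyra) = 576 + 81 = 657
d²(X, Echo) = 484 + 400 = 884
The largest is to Indus.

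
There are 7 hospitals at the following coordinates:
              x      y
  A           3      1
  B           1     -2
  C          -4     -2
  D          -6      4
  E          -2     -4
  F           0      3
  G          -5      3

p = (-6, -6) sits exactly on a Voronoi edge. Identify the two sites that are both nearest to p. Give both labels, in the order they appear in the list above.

Squared distances from p to each site:
|pA|² = (-6−3)² + (-6−1)² = 81 + 49 = 130
|pB|² = (-6−1)² + (-6−(-2))² = 49 + 16 = 65
|pC|² = (-6−(-4))² + (-6−(-2))² = 4 + 16 = 20
|pD|² = (-6−(-6))² + (-6−4)² = 0 + 100 = 100
|pE|² = (-6−(-2))² + (-6−(-4))² = 16 + 4 = 20
|pF|² = (-6−0)² + (-6−3)² = 36 + 81 = 117
|pG|² = (-6−(-5))² + (-6−3)² = 1 + 81 = 82
p is equidistant from C and E (both at squared distance 20), and every other site is strictly farther — so p lies on the C–E Voronoi edge.

C and E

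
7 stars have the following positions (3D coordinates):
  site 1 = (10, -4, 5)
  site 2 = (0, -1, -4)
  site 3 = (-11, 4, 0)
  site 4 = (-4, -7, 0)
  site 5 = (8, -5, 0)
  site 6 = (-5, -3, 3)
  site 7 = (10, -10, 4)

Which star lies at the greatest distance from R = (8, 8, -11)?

Compare squared distances (the ordering matches that of the actual distances):
d²(R, site 1) = (8−10)² + (8−(-4))² + (-11−5)² = 4 + 144 + 256 = 404
d²(R, site 2) = (8−0)² + (8−(-1))² + (-11−(-4))² = 64 + 81 + 49 = 194
d²(R, site 3) = (8−(-11))² + (8−4)² + (-11−0)² = 361 + 16 + 121 = 498
d²(R, site 4) = (8−(-4))² + (8−(-7))² + (-11−0)² = 144 + 225 + 121 = 490
d²(R, site 5) = (8−8)² + (8−(-5))² + (-11−0)² = 0 + 169 + 121 = 290
d²(R, site 6) = (8−(-5))² + (8−(-3))² + (-11−3)² = 169 + 121 + 196 = 486
d²(R, site 7) = (8−10)² + (8−(-10))² + (-11−4)² = 4 + 324 + 225 = 553
The largest is to site 7.

site 7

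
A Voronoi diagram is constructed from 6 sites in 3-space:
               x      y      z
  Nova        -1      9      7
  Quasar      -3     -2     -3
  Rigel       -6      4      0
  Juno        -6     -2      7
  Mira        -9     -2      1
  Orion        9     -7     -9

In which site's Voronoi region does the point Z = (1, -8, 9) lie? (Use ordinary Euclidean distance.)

Juno

Since √ is increasing, it suffices to compare squared distances:
d²(Z, Nova) = (1−(-1))² + (-8−9)² + (9−7)² = 4 + 289 + 4 = 297
d²(Z, Quasar) = (1−(-3))² + (-8−(-2))² + (9−(-3))² = 16 + 36 + 144 = 196
d²(Z, Rigel) = (1−(-6))² + (-8−4)² + (9−0)² = 49 + 144 + 81 = 274
d²(Z, Juno) = (1−(-6))² + (-8−(-2))² + (9−7)² = 49 + 36 + 4 = 89
d²(Z, Mira) = (1−(-9))² + (-8−(-2))² + (9−1)² = 100 + 36 + 64 = 200
d²(Z, Orion) = (1−9)² + (-8−(-7))² + (9−(-9))² = 64 + 1 + 324 = 389
Juno is nearest.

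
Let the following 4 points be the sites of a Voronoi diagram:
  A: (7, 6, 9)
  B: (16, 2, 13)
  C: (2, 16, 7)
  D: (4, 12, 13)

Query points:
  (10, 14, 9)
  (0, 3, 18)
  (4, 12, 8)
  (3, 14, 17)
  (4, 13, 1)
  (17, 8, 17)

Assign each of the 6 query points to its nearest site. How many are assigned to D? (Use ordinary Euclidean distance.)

(10, 14, 9) — d² to each: A:73, B:196, C:72, D:56 → nearest is D
(0, 3, 18) — d² to each: A:139, B:282, C:294, D:122 → nearest is D
(4, 12, 8) — d² to each: A:46, B:269, C:21, D:25 → nearest is C
(3, 14, 17) — d² to each: A:144, B:329, C:105, D:21 → nearest is D
(4, 13, 1) — d² to each: A:122, B:409, C:49, D:145 → nearest is C
(17, 8, 17) — d² to each: A:168, B:53, C:389, D:201 → nearest is B
3 of the 6 points have D as nearest.

3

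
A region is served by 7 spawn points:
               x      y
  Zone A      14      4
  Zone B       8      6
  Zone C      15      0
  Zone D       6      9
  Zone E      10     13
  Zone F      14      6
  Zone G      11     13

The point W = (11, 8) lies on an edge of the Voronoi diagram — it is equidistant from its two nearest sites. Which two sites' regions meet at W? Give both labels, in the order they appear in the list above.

Squared distances from W to each site:
d²(W, Zone A) = (11−14)² + (8−4)² = 9 + 16 = 25
d²(W, Zone B) = (11−8)² + (8−6)² = 9 + 4 = 13
d²(W, Zone C) = (11−15)² + (8−0)² = 16 + 64 = 80
d²(W, Zone D) = (11−6)² + (8−9)² = 25 + 1 = 26
d²(W, Zone E) = (11−10)² + (8−13)² = 1 + 25 = 26
d²(W, Zone F) = (11−14)² + (8−6)² = 9 + 4 = 13
d²(W, Zone G) = (11−11)² + (8−13)² = 0 + 25 = 25
W is equidistant from Zone B and Zone F (both at squared distance 13), and every other site is strictly farther — so W lies on the Zone B–Zone F Voronoi edge.

Zone B and Zone F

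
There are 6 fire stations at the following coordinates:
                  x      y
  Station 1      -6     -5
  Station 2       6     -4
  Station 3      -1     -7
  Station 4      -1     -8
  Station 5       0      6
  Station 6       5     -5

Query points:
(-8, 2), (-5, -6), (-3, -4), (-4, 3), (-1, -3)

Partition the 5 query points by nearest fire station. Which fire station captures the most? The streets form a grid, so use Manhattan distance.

(-8, 2) — d to each: Station 1:9, Station 2:20, Station 3:16, Station 4:17, Station 5:12, Station 6:20 → nearest is Station 1
(-5, -6) — d to each: Station 1:2, Station 2:13, Station 3:5, Station 4:6, Station 5:17, Station 6:11 → nearest is Station 1
(-3, -4) — d to each: Station 1:4, Station 2:9, Station 3:5, Station 4:6, Station 5:13, Station 6:9 → nearest is Station 1
(-4, 3) — d to each: Station 1:10, Station 2:17, Station 3:13, Station 4:14, Station 5:7, Station 6:17 → nearest is Station 5
(-1, -3) — d to each: Station 1:7, Station 2:8, Station 3:4, Station 4:5, Station 5:10, Station 6:8 → nearest is Station 3
Tally — Station 1:3, Station 3:1, Station 5:1. Station 1 captures the most (3).

Station 1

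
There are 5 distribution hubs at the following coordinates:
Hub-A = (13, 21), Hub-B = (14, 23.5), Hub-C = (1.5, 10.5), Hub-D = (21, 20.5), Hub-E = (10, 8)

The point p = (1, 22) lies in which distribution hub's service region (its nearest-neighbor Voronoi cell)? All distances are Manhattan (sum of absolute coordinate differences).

d(p, Hub-A) = 12 + 1 = 13
d(p, Hub-B) = 13 + 1.5 = 14.5
d(p, Hub-C) = 0.5 + 11.5 = 12
d(p, Hub-D) = 20 + 1.5 = 21.5
d(p, Hub-E) = 9 + 14 = 23
Hub-C is nearest.

Hub-C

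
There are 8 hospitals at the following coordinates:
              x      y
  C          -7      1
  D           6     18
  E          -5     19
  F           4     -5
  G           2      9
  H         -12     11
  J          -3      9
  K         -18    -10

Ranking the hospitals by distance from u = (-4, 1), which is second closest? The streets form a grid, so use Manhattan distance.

J

d(u,C) = |-4−(-7)| + |1−1| = 3 + 0 = 3
d(u,D) = |-4−6| + |1−18| = 10 + 17 = 27
d(u,E) = |-4−(-5)| + |1−19| = 1 + 18 = 19
d(u,F) = |-4−4| + |1−(-5)| = 8 + 6 = 14
d(u,G) = |-4−2| + |1−9| = 6 + 8 = 14
d(u,H) = |-4−(-12)| + |1−11| = 8 + 10 = 18
d(u,J) = |-4−(-3)| + |1−9| = 1 + 8 = 9
d(u,K) = |-4−(-18)| + |1−(-10)| = 14 + 11 = 25
Sorted ascending: C, J, F, … — the second-nearest is J.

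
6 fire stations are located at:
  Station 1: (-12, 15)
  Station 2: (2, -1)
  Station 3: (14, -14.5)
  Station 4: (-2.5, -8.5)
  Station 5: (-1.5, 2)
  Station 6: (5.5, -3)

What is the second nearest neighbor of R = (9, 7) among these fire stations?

Compare squared distances (the ordering matches that of the actual distances):
d²(R, Station 1) = (9−(-12))² + (7−15)² = 441 + 64 = 505
d²(R, Station 2) = (9−2)² + (7−(-1))² = 49 + 64 = 113
d²(R, Station 3) = (9−14)² + (7−(-14.5))² = 25 + 462.25 = 487.25
d²(R, Station 4) = (9−(-2.5))² + (7−(-8.5))² = 132.25 + 240.25 = 372.5
d²(R, Station 5) = (9−(-1.5))² + (7−2)² = 110.25 + 25 = 135.25
d²(R, Station 6) = (9−5.5)² + (7−(-3))² = 12.25 + 100 = 112.25
Sorted ascending: Station 6, Station 2, Station 5, … — the second-nearest is Station 2.

Station 2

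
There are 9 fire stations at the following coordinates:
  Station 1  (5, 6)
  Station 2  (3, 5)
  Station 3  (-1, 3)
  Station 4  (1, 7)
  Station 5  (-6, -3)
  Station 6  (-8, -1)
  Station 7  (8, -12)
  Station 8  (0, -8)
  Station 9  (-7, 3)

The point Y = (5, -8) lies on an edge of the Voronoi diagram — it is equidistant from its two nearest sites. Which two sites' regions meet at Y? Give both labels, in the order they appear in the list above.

Squared distances from Y to each site:
d²(Y, Station 1) = (5−5)² + (-8−6)² = 0 + 196 = 196
d²(Y, Station 2) = (5−3)² + (-8−5)² = 4 + 169 = 173
d²(Y, Station 3) = (5−(-1))² + (-8−3)² = 36 + 121 = 157
d²(Y, Station 4) = (5−1)² + (-8−7)² = 16 + 225 = 241
d²(Y, Station 5) = (5−(-6))² + (-8−(-3))² = 121 + 25 = 146
d²(Y, Station 6) = (5−(-8))² + (-8−(-1))² = 169 + 49 = 218
d²(Y, Station 7) = (5−8)² + (-8−(-12))² = 9 + 16 = 25
d²(Y, Station 8) = (5−0)² + (-8−(-8))² = 25 + 0 = 25
d²(Y, Station 9) = (5−(-7))² + (-8−3)² = 144 + 121 = 265
Y is equidistant from Station 7 and Station 8 (both at squared distance 25), and every other site is strictly farther — so Y lies on the Station 7–Station 8 Voronoi edge.

Station 7 and Station 8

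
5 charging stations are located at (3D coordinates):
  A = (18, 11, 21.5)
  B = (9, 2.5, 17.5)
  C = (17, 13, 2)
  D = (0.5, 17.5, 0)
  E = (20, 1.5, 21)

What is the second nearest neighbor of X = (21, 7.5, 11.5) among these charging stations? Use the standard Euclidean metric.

Since √ is increasing, it suffices to compare squared distances:
|XA|² = (21−18)² + (7.5−11)² + (11.5−21.5)² = 9 + 12.25 + 100 = 121.25
|XB|² = (21−9)² + (7.5−2.5)² + (11.5−17.5)² = 144 + 25 + 36 = 205
|XC|² = (21−17)² + (7.5−13)² + (11.5−2)² = 16 + 30.25 + 90.25 = 136.5
|XD|² = (21−0.5)² + (7.5−17.5)² + (11.5−0)² = 420.25 + 100 + 132.25 = 652.5
|XE|² = (21−20)² + (7.5−1.5)² + (11.5−21)² = 1 + 36 + 90.25 = 127.25
Sorted ascending: A, E, C, … — the second-nearest is E.

E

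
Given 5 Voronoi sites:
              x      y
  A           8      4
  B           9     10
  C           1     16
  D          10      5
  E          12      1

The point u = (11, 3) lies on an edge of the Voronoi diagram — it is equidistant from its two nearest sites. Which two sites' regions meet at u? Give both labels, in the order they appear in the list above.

Squared distances from u to each site:
|uA|² = (11−8)² + (3−4)² = 9 + 1 = 10
|uB|² = (11−9)² + (3−10)² = 4 + 49 = 53
|uC|² = (11−1)² + (3−16)² = 100 + 169 = 269
|uD|² = (11−10)² + (3−5)² = 1 + 4 = 5
|uE|² = (11−12)² + (3−1)² = 1 + 4 = 5
u is equidistant from D and E (both at squared distance 5), and every other site is strictly farther — so u lies on the D–E Voronoi edge.

D and E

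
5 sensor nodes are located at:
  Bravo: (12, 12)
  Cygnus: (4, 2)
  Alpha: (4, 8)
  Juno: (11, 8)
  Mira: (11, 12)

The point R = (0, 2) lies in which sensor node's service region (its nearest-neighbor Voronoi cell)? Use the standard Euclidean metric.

Squared Euclidean distances:
d²(R, Bravo) = (0−12)² + (2−12)² = 144 + 100 = 244
d²(R, Cygnus) = (0−4)² + (2−2)² = 16 + 0 = 16
d²(R, Alpha) = (0−4)² + (2−8)² = 16 + 36 = 52
d²(R, Juno) = (0−11)² + (2−8)² = 121 + 36 = 157
d²(R, Mira) = (0−11)² + (2−12)² = 121 + 100 = 221
The smallest is to Cygnus, so R lies in the Voronoi region of Cygnus.

Cygnus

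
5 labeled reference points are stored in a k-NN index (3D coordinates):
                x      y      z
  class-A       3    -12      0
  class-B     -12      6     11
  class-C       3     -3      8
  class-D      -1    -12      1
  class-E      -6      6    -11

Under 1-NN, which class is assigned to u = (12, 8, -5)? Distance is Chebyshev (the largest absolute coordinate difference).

class-C

d(u, class-A) = max(9, 20, 5) = 20
d(u, class-B) = max(24, 2, 16) = 24
d(u, class-C) = max(9, 11, 13) = 13
d(u, class-D) = max(13, 20, 6) = 20
d(u, class-E) = max(18, 2, 6) = 18
Minimum is at class-C.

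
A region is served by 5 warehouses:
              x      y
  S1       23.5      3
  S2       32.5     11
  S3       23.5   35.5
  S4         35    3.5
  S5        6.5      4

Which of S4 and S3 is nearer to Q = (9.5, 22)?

S3

Compare squared distances:
|QS4|² = (9.5−35)² + (22−3.5)² = 650.25 + 342.25 = 992.5
|QS3|² = (9.5−23.5)² + (22−35.5)² = 196 + 182.25 = 378.25
992.5 > 378.25, so S3 is closer.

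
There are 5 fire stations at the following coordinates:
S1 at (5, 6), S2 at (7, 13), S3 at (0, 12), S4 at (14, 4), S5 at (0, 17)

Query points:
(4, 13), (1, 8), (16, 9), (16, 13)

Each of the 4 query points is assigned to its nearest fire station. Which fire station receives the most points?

S2

(4, 13) — d² to each: S1:50, S2:9, S3:17, S4:181, S5:32 → nearest is S2
(1, 8) — d² to each: S1:20, S2:61, S3:17, S4:185, S5:82 → nearest is S3
(16, 9) — d² to each: S1:130, S2:97, S3:265, S4:29, S5:320 → nearest is S4
(16, 13) — d² to each: S1:170, S2:81, S3:257, S4:85, S5:272 → nearest is S2
Tally — S2:2, S3:1, S4:1. S2 captures the most (2).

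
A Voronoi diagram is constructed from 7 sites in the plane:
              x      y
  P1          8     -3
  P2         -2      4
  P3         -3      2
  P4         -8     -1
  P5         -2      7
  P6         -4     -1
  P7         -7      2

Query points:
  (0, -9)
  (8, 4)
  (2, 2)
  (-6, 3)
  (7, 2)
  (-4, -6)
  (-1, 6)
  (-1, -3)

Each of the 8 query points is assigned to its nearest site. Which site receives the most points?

(0, -9) — d² to each: P1:100, P2:173, P3:130, P4:128, P5:260, P6:80, P7:170 → nearest is P6
(8, 4) — d² to each: P1:49, P2:100, P3:125, P4:281, P5:109, P6:169, P7:229 → nearest is P1
(2, 2) — d² to each: P1:61, P2:20, P3:25, P4:109, P5:41, P6:45, P7:81 → nearest is P2
(-6, 3) — d² to each: P1:232, P2:17, P3:10, P4:20, P5:32, P6:20, P7:2 → nearest is P7
(7, 2) — d² to each: P1:26, P2:85, P3:100, P4:234, P5:106, P6:130, P7:196 → nearest is P1
(-4, -6) — d² to each: P1:153, P2:104, P3:65, P4:41, P5:173, P6:25, P7:73 → nearest is P6
(-1, 6) — d² to each: P1:162, P2:5, P3:20, P4:98, P5:2, P6:58, P7:52 → nearest is P5
(-1, -3) — d² to each: P1:81, P2:50, P3:29, P4:53, P5:101, P6:13, P7:61 → nearest is P6
Tally — P1:2, P2:1, P5:1, P6:3, P7:1. P6 captures the most (3).

P6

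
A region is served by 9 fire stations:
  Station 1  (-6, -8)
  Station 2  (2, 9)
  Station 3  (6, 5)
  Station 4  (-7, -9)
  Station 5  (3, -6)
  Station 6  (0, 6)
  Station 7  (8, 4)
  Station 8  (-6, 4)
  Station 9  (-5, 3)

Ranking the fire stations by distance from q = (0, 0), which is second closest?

Station 6

Squared Euclidean distances:
d²(q, Station 1) = (0−(-6))² + (0−(-8))² = 36 + 64 = 100
d²(q, Station 2) = (0−2)² + (0−9)² = 4 + 81 = 85
d²(q, Station 3) = (0−6)² + (0−5)² = 36 + 25 = 61
d²(q, Station 4) = (0−(-7))² + (0−(-9))² = 49 + 81 = 130
d²(q, Station 5) = (0−3)² + (0−(-6))² = 9 + 36 = 45
d²(q, Station 6) = (0−0)² + (0−6)² = 0 + 36 = 36
d²(q, Station 7) = (0−8)² + (0−4)² = 64 + 16 = 80
d²(q, Station 8) = (0−(-6))² + (0−4)² = 36 + 16 = 52
d²(q, Station 9) = (0−(-5))² + (0−3)² = 25 + 9 = 34
Sorted ascending: Station 9, Station 6, Station 5, … — the second-nearest is Station 6.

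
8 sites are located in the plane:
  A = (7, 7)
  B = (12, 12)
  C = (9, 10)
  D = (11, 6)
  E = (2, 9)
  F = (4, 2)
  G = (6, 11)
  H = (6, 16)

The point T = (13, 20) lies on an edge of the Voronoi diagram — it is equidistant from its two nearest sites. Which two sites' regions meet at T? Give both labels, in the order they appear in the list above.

Squared distances from T to each site:
|TA|² = (13−7)² + (20−7)² = 36 + 169 = 205
|TB|² = (13−12)² + (20−12)² = 1 + 64 = 65
|TC|² = (13−9)² + (20−10)² = 16 + 100 = 116
|TD|² = (13−11)² + (20−6)² = 4 + 196 = 200
|TE|² = (13−2)² + (20−9)² = 121 + 121 = 242
|TF|² = (13−4)² + (20−2)² = 81 + 324 = 405
|TG|² = (13−6)² + (20−11)² = 49 + 81 = 130
|TH|² = (13−6)² + (20−16)² = 49 + 16 = 65
T is equidistant from B and H (both at squared distance 65), and every other site is strictly farther — so T lies on the B–H Voronoi edge.

B and H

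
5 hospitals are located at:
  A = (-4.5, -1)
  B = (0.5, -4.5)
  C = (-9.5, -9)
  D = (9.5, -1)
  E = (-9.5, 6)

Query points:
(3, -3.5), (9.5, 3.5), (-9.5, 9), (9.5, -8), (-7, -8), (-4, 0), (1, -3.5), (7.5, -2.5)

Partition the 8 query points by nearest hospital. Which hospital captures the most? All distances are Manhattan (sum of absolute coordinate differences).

D

(3, -3.5) — d to each: A:10, B:3.5, C:18, D:9, E:22 → nearest is B
(9.5, 3.5) — d to each: A:18.5, B:17, C:31.5, D:4.5, E:21.5 → nearest is D
(-9.5, 9) — d to each: A:15, B:23.5, C:18, D:29, E:3 → nearest is E
(9.5, -8) — d to each: A:21, B:12.5, C:20, D:7, E:33 → nearest is D
(-7, -8) — d to each: A:9.5, B:11, C:3.5, D:23.5, E:16.5 → nearest is C
(-4, 0) — d to each: A:1.5, B:9, C:14.5, D:14.5, E:11.5 → nearest is A
(1, -3.5) — d to each: A:8, B:1.5, C:16, D:11, E:20 → nearest is B
(7.5, -2.5) — d to each: A:13.5, B:9, C:23.5, D:3.5, E:25.5 → nearest is D
Tally — A:1, B:2, C:1, D:3, E:1. D captures the most (3).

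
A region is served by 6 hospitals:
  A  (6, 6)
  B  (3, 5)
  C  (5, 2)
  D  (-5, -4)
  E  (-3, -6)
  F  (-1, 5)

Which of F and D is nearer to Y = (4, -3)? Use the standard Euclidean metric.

D

Compare squared distances:
|YF|² = (4−(-1))² + (-3−5)² = 25 + 64 = 89
|YD|² = (4−(-5))² + (-3−(-4))² = 81 + 1 = 82
89 > 82, so D is closer.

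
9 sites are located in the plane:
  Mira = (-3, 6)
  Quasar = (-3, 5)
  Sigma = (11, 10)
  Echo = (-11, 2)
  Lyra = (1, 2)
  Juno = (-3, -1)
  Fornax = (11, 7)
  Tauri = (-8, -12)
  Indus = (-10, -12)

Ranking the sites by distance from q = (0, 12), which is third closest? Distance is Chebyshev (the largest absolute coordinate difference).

Lyra

d(q, Mira) = max(3, 6) = 6
d(q, Quasar) = max(3, 7) = 7
d(q, Sigma) = max(11, 2) = 11
d(q, Echo) = max(11, 10) = 11
d(q, Lyra) = max(1, 10) = 10
d(q, Juno) = max(3, 13) = 13
d(q, Fornax) = max(11, 5) = 11
d(q, Tauri) = max(8, 24) = 24
d(q, Indus) = max(10, 24) = 24
Sorted ascending: Mira, Quasar, Lyra, Sigma, … — the third-nearest is Lyra.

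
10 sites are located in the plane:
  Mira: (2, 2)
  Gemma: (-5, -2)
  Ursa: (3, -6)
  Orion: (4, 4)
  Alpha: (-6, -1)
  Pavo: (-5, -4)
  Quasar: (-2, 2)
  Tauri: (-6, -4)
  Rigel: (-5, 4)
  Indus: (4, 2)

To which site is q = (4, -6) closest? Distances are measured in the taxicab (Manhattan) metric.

Ursa

d(q, Mira) = |4−2| + |-6−2| = 2 + 8 = 10
d(q, Gemma) = |4−(-5)| + |-6−(-2)| = 9 + 4 = 13
d(q, Ursa) = |4−3| + |-6−(-6)| = 1 + 0 = 1
d(q, Orion) = |4−4| + |-6−4| = 0 + 10 = 10
d(q, Alpha) = |4−(-6)| + |-6−(-1)| = 10 + 5 = 15
d(q, Pavo) = |4−(-5)| + |-6−(-4)| = 9 + 2 = 11
d(q, Quasar) = |4−(-2)| + |-6−2| = 6 + 8 = 14
d(q, Tauri) = |4−(-6)| + |-6−(-4)| = 10 + 2 = 12
d(q, Rigel) = |4−(-5)| + |-6−4| = 9 + 10 = 19
d(q, Indus) = |4−4| + |-6−2| = 0 + 8 = 8
Minimum is at Ursa.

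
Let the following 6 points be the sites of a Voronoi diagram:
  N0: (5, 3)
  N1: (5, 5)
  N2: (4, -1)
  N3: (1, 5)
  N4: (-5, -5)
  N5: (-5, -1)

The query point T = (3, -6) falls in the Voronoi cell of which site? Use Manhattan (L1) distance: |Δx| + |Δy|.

N2

d(T,N0) = |3−5| + |-6−3| = 2 + 9 = 11
d(T,N1) = |3−5| + |-6−5| = 2 + 11 = 13
d(T,N2) = |3−4| + |-6−(-1)| = 1 + 5 = 6
d(T,N3) = |3−1| + |-6−5| = 2 + 11 = 13
d(T,N4) = |3−(-5)| + |-6−(-5)| = 8 + 1 = 9
d(T,N5) = |3−(-5)| + |-6−(-1)| = 8 + 5 = 13
The smallest is to N2, so T lies in the Voronoi region of N2.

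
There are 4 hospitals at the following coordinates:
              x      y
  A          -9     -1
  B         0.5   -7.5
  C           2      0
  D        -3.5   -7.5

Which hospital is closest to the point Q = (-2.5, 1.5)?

Squared Euclidean distances:
|QA|² = 42.25 + 6.25 = 48.5
|QB|² = 9 + 81 = 90
|QC|² = 20.25 + 2.25 = 22.5
|QD|² = 1 + 81 = 82
The smallest is to C, so Q lies in the Voronoi region of C.

C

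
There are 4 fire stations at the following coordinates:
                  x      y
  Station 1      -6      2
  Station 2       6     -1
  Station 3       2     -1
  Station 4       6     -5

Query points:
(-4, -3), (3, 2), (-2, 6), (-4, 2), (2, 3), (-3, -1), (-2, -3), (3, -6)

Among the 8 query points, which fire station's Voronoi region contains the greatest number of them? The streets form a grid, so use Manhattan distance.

(-4, -3) — d to each: Station 1:7, Station 2:12, Station 3:8, Station 4:12 → nearest is Station 1
(3, 2) — d to each: Station 1:9, Station 2:6, Station 3:4, Station 4:10 → nearest is Station 3
(-2, 6) — d to each: Station 1:8, Station 2:15, Station 3:11, Station 4:19 → nearest is Station 1
(-4, 2) — d to each: Station 1:2, Station 2:13, Station 3:9, Station 4:17 → nearest is Station 1
(2, 3) — d to each: Station 1:9, Station 2:8, Station 3:4, Station 4:12 → nearest is Station 3
(-3, -1) — d to each: Station 1:6, Station 2:9, Station 3:5, Station 4:13 → nearest is Station 3
(-2, -3) — d to each: Station 1:9, Station 2:10, Station 3:6, Station 4:10 → nearest is Station 3
(3, -6) — d to each: Station 1:17, Station 2:8, Station 3:6, Station 4:4 → nearest is Station 4
Tally — Station 1:3, Station 3:4, Station 4:1. Station 3 captures the most (4).

Station 3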